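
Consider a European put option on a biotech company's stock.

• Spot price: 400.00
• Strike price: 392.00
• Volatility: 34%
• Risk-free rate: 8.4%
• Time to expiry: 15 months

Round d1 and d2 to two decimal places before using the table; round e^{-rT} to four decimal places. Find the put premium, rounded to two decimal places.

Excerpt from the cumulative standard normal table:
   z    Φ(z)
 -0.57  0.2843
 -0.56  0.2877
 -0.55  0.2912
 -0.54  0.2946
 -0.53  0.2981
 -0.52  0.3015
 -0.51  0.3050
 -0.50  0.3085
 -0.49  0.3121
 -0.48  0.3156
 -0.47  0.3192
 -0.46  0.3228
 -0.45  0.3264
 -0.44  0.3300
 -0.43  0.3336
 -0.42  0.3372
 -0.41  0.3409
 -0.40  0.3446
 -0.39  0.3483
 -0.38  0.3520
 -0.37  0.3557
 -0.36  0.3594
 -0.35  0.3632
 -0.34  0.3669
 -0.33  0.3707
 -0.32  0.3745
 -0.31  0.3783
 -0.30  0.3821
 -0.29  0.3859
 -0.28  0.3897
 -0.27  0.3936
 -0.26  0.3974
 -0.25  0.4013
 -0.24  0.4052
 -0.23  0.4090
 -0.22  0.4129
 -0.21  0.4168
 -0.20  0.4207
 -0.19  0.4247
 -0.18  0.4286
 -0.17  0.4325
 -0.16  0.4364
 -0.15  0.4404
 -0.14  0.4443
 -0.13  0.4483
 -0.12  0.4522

T = 1.25;  σ√T = 0.3801
ln(S/K) + (r + σ²/2)T = ln(400/392) + (0.084 + 0.34²/2)·1.25 = 0.0202 + 0.1773 = 0.1975
d₁ = 0.1975 / 0.3801 = 0.5194 ⇒ 0.52
d₂ = d₁ − σ√T = 0.5194 − 0.3801 = 0.1393 ⇒ 0.14
exp(−rT) = exp(−0.084·1.25) = 0.9003
N(−d₂) = N(-0.14) = 0.4443;  N(−d₁) = N(-0.52) = 0.3015
P = 392·0.9003·0.4443 − 400·0.3015 = 156.8013 − 120.6000 = 36.2013

36.20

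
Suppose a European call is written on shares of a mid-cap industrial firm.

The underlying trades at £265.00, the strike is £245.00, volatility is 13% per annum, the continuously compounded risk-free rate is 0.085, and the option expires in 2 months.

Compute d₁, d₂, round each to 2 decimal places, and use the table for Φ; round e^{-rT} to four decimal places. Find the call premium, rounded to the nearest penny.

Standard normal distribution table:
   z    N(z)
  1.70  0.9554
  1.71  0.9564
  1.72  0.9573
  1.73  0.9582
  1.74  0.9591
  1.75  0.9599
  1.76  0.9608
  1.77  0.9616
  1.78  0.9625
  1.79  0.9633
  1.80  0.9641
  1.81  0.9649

£23.59

σ√T = 0.13 × 0.4082 = 0.0531
d₁ = [ln(265/245) + (0.085 + 0.13²/2)·0.1667] / 0.0531 = [0.0785 + 0.0156] / 0.0531 = 1.7720 ⇒ 1.77
d₂ = d₁ − σ√T = 1.7720 − 0.0531 = 1.7190 ⇒ 1.72
e^(−rT) = e^(−0.085·0.1667) = 0.9859
C = 265·N(1.77) − 245·0.9859·N(1.72) = 265·0.9616 − 245·0.9859·0.9573 = 254.8240 − 231.2315 = 23.5925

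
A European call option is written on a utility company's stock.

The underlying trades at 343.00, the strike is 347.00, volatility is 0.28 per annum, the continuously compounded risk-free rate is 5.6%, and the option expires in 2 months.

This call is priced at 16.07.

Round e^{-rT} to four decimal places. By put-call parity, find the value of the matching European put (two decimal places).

exp(−rT) = exp(−0.056·0.1667) = 0.9907
Put-call parity: C − P = S − K·e^(−rT) = 343 − 347·0.9907 = 343 − 343.7729 = -0.7729
P = C − (C − P) = 16.07 − (-0.7729) = 16.8429

16.84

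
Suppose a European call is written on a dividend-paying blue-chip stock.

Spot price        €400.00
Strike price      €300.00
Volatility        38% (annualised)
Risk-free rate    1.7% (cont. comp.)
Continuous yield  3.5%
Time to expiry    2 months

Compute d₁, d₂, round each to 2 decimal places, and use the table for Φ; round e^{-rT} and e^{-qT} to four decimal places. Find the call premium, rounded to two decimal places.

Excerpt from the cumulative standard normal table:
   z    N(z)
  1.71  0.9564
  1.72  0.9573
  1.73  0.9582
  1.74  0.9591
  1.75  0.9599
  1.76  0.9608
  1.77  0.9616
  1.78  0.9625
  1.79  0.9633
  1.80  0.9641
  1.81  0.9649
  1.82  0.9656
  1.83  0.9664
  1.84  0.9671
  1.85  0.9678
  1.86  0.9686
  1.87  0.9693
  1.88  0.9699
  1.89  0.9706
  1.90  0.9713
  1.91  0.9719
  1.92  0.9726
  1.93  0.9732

σ√T = 0.38·√0.1667 = 0.1551
d₁ = [ln(400/300) + (0.017 − 0.035 + 0.38²/2)·0.1667] / 0.1551 = [0.2877 + 0.0090] / 0.1551 = 1.9126 which rounds to 1.91
d₂ = d₁ − σ√T = 1.9126 − 0.1551 = 1.7575 which rounds to 1.76
e^(−qT) = e^(−0.035·0.1667) = 0.9942;  e^(−rT) = e^(−0.017·0.1667) = 0.9972
N(d₁) = N(1.91) = 0.9719;  N(d₂) = N(1.76) = 0.9608
C = 400·0.9942·0.9719 − 300·0.9972·0.9608 = 386.5052 − 287.4329 = 99.0723

€99.07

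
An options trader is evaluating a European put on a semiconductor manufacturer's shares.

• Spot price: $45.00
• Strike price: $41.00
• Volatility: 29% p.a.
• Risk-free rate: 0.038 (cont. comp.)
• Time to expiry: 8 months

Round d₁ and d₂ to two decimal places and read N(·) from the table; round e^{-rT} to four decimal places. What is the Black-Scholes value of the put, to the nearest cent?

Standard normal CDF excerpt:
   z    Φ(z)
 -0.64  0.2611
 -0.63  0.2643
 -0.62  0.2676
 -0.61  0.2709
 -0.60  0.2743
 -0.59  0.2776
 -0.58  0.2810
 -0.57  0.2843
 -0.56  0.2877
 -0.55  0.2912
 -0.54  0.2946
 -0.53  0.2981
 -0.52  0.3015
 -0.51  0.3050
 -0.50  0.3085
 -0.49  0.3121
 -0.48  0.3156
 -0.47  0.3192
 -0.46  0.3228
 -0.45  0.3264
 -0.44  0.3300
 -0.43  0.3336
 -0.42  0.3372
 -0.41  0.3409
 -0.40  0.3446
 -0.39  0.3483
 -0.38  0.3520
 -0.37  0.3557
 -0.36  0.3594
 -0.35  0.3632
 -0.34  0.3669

σ√T = 0.29 × 0.8165 = 0.2368
ln(S/K) + (r + σ²/2)T = ln(45/41) + (0.038 + 0.29²/2)·0.6667 = 0.0931 + 0.0534 = 0.1465
d₁ = 0.1465 / 0.2368 = 0.6185 ≈ 0.62
d₂ = d₁ − σ√T = 0.6185 − 0.2368 = 0.3817 ≈ 0.38
e^(−rT) = e^(−0.038·0.6667) = 0.9750
P = 41·0.9750·N(-0.38) − 45·N(-0.62) = 41·0.9750·0.3520 − 45·0.2676 = 14.0712 − 12.0420 = 2.0292

$2.03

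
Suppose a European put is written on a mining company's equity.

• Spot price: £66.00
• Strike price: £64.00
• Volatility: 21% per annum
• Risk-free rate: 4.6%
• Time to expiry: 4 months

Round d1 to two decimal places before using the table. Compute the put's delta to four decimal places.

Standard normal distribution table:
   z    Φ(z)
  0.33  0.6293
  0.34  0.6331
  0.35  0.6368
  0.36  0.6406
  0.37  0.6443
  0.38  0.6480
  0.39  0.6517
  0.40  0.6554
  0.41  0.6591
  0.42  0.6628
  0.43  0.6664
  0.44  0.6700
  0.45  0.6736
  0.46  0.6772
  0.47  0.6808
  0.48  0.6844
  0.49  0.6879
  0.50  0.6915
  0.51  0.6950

-0.3300

σ√T = 0.21·√0.3333 = 0.1212
ln(S/K) + (r + σ²/2)T = ln(66/64) + (0.046 + 0.21²/2)·0.3333 = 0.0308 + 0.0227 = 0.0535
d₁ = 0.0535 / 0.1212 = 0.4409 → 0.44
N(d₁) = N(0.44) = 0.6700
Δ_put = N(d₁) − 1 = 0.6700 − 1 = -0.3300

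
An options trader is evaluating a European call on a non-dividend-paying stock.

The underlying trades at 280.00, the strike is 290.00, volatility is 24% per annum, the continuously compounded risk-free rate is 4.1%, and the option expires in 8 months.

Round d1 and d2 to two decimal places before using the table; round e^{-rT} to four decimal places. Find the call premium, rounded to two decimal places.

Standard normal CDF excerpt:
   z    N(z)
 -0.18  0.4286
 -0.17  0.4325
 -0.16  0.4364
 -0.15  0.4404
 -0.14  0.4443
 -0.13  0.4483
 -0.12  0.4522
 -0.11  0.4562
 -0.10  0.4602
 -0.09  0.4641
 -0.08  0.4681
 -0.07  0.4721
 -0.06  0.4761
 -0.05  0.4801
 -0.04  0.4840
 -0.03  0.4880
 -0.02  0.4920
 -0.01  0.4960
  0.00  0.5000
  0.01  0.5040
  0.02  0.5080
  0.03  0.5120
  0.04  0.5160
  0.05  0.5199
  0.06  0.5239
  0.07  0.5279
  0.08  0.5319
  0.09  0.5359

21.32

σ√T = 0.24 × 0.8165 = 0.1960
ln(S/K) + (r + σ²/2)T = ln(280/290) + (0.041 + 0.24²/2)·0.6667 = -0.0351 + 0.0465 = 0.0114
d₁ = 0.0114 / 0.1960 = 0.0584 → 0.06
d₂ = d₁ − σ√T = 0.0584 − 0.1960 = -0.1376 → -0.14
exp(−rT) = exp(−0.041·0.6667) = 0.9730
N(d₁) = N(0.06) = 0.5239;  N(d₂) = N(-0.14) = 0.4443
C = 280·0.5239 − 290·0.9730·0.4443 = 146.6920 − 125.3681 = 21.3239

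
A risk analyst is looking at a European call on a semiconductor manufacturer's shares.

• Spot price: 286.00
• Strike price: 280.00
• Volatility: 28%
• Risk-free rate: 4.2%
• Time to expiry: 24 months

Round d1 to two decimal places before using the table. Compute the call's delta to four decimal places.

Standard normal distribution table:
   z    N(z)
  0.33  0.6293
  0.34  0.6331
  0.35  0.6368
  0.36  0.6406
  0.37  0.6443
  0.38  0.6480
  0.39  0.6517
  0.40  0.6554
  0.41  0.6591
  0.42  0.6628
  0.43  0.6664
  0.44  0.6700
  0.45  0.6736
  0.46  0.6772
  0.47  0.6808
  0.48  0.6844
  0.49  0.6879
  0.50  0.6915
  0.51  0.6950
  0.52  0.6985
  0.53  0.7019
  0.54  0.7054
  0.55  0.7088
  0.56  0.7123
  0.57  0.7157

0.6772

T = 2;  σ√T = 0.3960
d₁ = [ln(286/280) + (0.042 + ½·0.28²)·2] / (σ√T) = (0.0212 + 0.1624) / 0.3960 = 0.4637 → 0.46
N(d₁) = N(0.46) = 0.6772
Δ_call = N(d₁) = 0.6772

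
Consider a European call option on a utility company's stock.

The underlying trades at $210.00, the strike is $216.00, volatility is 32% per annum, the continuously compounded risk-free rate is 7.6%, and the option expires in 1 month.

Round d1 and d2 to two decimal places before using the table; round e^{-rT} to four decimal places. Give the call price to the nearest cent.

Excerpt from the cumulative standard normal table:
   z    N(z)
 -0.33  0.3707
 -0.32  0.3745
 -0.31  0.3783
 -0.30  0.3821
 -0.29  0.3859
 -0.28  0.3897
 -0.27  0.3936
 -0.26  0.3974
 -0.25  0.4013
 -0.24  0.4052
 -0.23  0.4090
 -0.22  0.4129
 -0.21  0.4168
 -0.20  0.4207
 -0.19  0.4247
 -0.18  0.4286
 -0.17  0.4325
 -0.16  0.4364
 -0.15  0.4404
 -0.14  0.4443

σ√T = 0.32·√0.08333 = 0.0924
d₁ = [ln(210/216) + (0.076 + 0.32²/2)·0.08333] / 0.0924 = [-0.0282 + 0.0106] / 0.0924 = -0.1902 → -0.19
d₂ = d₁ − σ√T = -0.1902 − 0.0924 = -0.2826 → -0.28
exp(−rT) = exp(−0.076·0.08333) = 0.9937
N(d₁) = N(-0.19) = 0.4247;  N(d₂) = N(-0.28) = 0.3897
C = 210·0.4247 − 216·0.9937·0.3897 = 89.1870 − 83.6449 = 5.5421

$5.54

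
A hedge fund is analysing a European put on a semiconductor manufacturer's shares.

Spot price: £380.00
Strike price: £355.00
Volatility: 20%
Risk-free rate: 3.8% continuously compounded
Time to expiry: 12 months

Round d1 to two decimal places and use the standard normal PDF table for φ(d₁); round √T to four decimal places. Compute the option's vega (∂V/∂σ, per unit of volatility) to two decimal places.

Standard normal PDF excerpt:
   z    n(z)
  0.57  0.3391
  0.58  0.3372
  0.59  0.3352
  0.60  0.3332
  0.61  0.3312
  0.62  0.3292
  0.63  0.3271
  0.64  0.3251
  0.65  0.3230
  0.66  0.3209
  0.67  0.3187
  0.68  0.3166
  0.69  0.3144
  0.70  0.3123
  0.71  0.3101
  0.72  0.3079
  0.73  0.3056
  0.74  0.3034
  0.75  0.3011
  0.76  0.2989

σ√T = 0.2 × 1.0000 = 0.2000
d₁ = [ln(380/355) + (0.038 + 0.2²/2)·1] / 0.2000 = [0.0681 + 0.0580] / 0.2000 = 0.6303 which rounds to 0.63
√T = √1 = 1.0000
φ(d₁) = φ(0.63) = 0.3271
vega = S·φ(d₁)·√T = 380·0.3271·1.0000 = 124.2980

124.30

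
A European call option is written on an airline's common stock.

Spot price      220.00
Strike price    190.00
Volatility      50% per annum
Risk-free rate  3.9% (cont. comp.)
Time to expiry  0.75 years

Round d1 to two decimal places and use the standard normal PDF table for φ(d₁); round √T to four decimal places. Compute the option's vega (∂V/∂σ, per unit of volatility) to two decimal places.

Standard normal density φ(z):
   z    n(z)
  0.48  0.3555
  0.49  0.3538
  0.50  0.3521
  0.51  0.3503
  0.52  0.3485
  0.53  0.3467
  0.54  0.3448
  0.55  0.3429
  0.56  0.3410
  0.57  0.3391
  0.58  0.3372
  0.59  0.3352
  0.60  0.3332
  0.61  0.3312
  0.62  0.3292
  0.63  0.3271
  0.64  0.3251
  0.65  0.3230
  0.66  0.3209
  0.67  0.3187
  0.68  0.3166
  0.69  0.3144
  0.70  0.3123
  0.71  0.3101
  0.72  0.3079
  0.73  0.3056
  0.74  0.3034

σ√T = 0.5·√0.75 = 0.4330
d₁ = [ln(220/190) + (0.039 + 0.5²/2)·0.75] / 0.4330 = [0.1466 + 0.1230] / 0.4330 = 0.6226 → 0.62
√T = √0.75 = 0.8660
φ(d₁) = φ(0.62) = 0.3292
vega = S·φ(d₁)·√T = 220·0.3292·0.8660 = 62.7192

62.72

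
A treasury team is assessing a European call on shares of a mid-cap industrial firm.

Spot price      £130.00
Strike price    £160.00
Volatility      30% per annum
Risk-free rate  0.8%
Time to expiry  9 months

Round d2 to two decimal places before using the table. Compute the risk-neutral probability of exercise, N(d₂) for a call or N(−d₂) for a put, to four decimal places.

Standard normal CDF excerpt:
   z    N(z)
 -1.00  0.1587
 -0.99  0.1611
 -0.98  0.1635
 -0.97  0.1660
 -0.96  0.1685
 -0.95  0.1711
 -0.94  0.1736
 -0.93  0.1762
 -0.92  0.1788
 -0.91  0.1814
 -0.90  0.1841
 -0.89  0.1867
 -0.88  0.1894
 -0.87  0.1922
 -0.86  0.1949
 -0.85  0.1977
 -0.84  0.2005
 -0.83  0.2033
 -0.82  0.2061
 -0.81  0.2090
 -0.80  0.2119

0.1814

T = 0.75;  σ√T = 0.2598
ln(S/K) + (r + σ²/2)T = ln(130/160) + (0.008 + 0.3²/2)·0.75 = -0.2076 + 0.0398 = -0.1679
d₁ = -0.1679 / 0.2598 = -0.6462 → -0.65
d₂ = d₁ − σ√T = -0.6462 − 0.2598 = -0.9060 → -0.91
Risk-neutral Pr[S_T > K] = N(d₂) = N(-0.91) = 0.1814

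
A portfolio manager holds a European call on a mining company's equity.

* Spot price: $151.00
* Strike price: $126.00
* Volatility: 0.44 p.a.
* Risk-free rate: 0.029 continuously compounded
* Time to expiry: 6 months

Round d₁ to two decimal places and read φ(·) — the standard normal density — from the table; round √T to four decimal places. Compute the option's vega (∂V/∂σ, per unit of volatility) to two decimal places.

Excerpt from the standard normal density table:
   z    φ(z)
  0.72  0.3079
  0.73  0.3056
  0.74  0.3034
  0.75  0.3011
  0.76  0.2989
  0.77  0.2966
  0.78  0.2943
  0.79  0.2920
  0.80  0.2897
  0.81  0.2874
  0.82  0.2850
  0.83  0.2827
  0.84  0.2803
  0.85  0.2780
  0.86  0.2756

31.42

σ√T = 0.44·√0.5 = 0.3111
ln(S/K) + (r + σ²/2)T = ln(151/126) + (0.029 + 0.44²/2)·0.5 = 0.1810 + 0.0629 = 0.2439
d₁ = 0.2439 / 0.3111 = 0.7839 which rounds to 0.78
√T = √0.5 = 0.7071
φ(d₁) = φ(0.78) = 0.2943
vega = S·φ(d₁)·√T = 151·0.2943·0.7071 = 31.4230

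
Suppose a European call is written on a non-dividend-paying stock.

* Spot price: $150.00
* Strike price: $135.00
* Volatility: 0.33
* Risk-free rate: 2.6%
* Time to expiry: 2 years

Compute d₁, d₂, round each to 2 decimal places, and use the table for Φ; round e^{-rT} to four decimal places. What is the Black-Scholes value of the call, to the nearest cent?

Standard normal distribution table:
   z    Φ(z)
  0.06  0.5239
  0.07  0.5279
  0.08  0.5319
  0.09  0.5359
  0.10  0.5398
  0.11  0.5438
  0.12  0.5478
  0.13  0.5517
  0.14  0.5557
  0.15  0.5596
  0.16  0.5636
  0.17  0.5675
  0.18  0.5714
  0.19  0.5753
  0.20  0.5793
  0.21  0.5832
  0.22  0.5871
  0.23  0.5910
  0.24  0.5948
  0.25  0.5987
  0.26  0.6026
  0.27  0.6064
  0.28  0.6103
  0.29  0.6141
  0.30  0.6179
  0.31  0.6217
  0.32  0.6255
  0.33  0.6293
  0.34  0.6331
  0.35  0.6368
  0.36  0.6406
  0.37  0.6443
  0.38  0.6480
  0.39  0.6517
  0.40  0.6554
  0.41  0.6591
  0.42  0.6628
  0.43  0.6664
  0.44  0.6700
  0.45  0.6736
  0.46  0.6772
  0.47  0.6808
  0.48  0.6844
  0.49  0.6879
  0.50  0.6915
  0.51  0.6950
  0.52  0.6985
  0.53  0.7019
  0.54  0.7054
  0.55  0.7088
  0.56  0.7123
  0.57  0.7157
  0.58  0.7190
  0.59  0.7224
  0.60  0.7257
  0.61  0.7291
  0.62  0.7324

$38.18

σ√T = 0.33·√2 = 0.4667
d₁ = [ln(150/135) + (0.026 + 0.33²/2)·2] / 0.4667 = [0.1054 + 0.1609] / 0.4667 = 0.5705 ≈ 0.57
d₂ = d₁ − σ√T = 0.5705 − 0.4667 = 0.1038 ≈ 0.10
e^(−rT) = e^(−0.026·2) = 0.9493
N(d₁) = N(0.57) = 0.7157;  N(d₂) = N(0.10) = 0.5398
C = 150·0.7157 − 135·0.9493·0.5398 = 107.3550 − 69.1783 = 38.1767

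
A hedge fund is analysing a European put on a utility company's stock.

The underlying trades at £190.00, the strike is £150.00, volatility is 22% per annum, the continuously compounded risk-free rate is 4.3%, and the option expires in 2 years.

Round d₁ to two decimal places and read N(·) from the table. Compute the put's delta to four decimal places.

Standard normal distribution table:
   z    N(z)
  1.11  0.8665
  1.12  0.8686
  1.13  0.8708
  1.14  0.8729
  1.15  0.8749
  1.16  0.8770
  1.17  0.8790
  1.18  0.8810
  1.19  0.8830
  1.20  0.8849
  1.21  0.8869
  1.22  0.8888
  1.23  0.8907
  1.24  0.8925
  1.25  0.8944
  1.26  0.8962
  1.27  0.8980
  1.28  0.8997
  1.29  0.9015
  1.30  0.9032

σ√T = 0.22·√2 = 0.3111
ln(S/K) + (r + σ²/2)T = ln(190/150) + (0.043 + 0.22²/2)·2 = 0.2364 + 0.1344 = 0.3708
d₁ = 0.3708 / 0.3111 = 1.1918 ⇒ 1.19
N(d₁) = N(1.19) = 0.8830
Δ_put = N(d₁) − 1 = 0.8830 − 1 = -0.1170

-0.1170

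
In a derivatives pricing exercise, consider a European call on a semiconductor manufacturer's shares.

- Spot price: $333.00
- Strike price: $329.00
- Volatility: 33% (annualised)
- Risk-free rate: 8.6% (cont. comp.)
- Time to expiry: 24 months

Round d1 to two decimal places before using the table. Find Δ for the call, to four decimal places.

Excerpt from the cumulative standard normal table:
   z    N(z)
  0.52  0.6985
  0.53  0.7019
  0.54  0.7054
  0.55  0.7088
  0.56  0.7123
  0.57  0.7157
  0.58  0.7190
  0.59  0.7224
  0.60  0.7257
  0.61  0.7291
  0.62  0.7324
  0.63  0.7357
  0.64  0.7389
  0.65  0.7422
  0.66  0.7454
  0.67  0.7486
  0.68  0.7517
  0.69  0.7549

0.7357

σ√T = 0.33·√2 = 0.4667
ln(S/K) + (r + σ²/2)T = ln(333/329) + (0.086 + 0.33²/2)·2 = 0.0121 + 0.2809 = 0.2930
d₁ = 0.2930 / 0.4667 = 0.6278 ≈ 0.63
N(d₁) = N(0.63) = 0.7357
Δ_call = N(d₁) = 0.7357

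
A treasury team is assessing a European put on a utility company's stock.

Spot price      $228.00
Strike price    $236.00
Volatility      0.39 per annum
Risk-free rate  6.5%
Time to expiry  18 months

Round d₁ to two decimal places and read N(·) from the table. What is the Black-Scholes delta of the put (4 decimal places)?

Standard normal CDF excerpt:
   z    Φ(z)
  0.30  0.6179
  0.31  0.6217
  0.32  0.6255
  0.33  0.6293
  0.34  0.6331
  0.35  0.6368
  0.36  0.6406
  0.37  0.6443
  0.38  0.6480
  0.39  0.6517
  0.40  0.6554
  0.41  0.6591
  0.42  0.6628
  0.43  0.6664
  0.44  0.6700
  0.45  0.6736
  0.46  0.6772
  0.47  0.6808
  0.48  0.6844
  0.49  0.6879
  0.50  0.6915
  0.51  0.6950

σ√T = 0.39 × 1.2247 = 0.4777
d₁ = [ln(228/236) + (0.065 + 0.39²/2)·1.5] / 0.4777 = [-0.0345 + 0.2116] / 0.4777 = 0.3707 which rounds to 0.37
N(d₁) = N(0.37) = 0.6443
Δ_put = N(d₁) − 1 = 0.6443 − 1 = -0.3557

-0.3557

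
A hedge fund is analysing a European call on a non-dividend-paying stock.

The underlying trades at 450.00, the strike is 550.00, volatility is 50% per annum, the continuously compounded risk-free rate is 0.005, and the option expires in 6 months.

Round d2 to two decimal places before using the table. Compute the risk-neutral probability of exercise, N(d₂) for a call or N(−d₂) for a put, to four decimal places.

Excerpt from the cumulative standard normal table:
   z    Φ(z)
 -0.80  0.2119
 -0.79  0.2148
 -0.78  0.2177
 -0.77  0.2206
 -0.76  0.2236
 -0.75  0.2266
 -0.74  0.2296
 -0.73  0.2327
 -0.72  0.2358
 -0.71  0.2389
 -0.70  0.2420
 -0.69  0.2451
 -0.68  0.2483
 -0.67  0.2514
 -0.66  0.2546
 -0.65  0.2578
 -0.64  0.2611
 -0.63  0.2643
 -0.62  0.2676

σ√T = 0.5·√0.5 = 0.3536
d₁ = [ln(450/550) + (0.005 + 0.5²/2)·0.5] / 0.3536 = [-0.2007 + 0.0650] / 0.3536 = -0.3837 ≈ -0.38
d₂ = d₁ − σ√T = -0.3837 − 0.3536 = -0.7373 ≈ -0.74
Pr(exercise) under Q = N(d₂) = 0.2296

0.2296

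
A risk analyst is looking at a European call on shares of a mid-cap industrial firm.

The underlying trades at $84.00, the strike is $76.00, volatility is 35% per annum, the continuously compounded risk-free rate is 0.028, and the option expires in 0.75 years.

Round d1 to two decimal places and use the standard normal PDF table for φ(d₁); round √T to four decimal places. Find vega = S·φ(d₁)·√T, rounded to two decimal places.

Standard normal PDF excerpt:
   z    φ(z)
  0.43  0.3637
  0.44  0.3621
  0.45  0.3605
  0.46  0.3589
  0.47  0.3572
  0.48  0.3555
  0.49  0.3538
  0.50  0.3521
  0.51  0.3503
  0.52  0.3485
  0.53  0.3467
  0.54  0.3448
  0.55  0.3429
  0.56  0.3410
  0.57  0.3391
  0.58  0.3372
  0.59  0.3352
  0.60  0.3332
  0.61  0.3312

T = 0.75;  σ√T = 0.3031
d₁ = [ln(84/76) + (0.028 + 0.35²/2)·0.75] / 0.3031 = [0.1001 + 0.0669] / 0.3031 = 0.5510 ≈ 0.55
√T = √0.75 = 0.8660
φ(d₁) = φ(0.55) = 0.3429
vega = S·φ(d₁)·√T = 84·0.3429·0.8660 = 24.9439
(The put has the same vega.)

24.94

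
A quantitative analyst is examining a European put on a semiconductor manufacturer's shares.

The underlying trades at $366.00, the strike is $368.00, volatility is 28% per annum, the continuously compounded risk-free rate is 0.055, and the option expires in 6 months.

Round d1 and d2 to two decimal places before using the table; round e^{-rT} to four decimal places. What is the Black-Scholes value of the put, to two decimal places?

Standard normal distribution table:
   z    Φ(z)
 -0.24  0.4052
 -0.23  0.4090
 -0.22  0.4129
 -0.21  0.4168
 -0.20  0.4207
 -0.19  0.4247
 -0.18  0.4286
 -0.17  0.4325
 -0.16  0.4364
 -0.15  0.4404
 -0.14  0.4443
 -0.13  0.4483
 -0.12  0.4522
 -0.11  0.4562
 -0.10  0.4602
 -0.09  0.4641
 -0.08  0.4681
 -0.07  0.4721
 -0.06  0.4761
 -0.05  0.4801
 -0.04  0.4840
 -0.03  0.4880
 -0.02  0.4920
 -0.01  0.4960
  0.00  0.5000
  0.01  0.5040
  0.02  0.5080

σ√T = 0.28·√0.5 = 0.1980
d₁ = [ln(366/368) + (0.055 + 0.28²/2)·0.5] / 0.1980 = [-0.0054 + 0.0471] / 0.1980 = 0.2104 which rounds to 0.21
d₂ = d₁ − σ√T = 0.2104 − 0.1980 = 0.0124 which rounds to 0.01
e^(−rT) = e^(−0.055·0.5) = 0.9729
P = 368·0.9729·N(-0.01) − 366·N(-0.21) = 368·0.9729·0.4960 − 366·0.4168 = 177.5815 − 152.5488 = 25.0327

$25.03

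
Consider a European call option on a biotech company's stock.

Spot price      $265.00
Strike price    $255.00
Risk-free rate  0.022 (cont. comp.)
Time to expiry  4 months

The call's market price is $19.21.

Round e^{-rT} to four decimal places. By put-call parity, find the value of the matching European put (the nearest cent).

exp(−rT) = exp(−0.022·0.3333) = 0.9927
Put-call parity: C − P = S − K·e^(−rT) = 265 − 255·0.9927 = 265 − 253.1385 = 11.8615
P = C − (C − P) = 19.21 − (11.8615) = 7.3485

$7.35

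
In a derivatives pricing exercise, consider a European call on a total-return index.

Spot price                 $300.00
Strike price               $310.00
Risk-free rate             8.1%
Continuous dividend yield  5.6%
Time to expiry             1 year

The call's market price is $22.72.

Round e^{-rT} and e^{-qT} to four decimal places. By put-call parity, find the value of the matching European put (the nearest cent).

$24.95

exp(−qT) = exp(−0.056·1) = 0.9455;  exp(−rT) = exp(−0.081·1) = 0.9222
Put-call parity: C − P = S·e^(−qT) − K·e^(−rT) = 300·0.9455 − 310·0.9222 = 283.6500 − 285.8820 = -2.2320
P = C − (C − P) = 22.72 − (-2.2320) = 24.9520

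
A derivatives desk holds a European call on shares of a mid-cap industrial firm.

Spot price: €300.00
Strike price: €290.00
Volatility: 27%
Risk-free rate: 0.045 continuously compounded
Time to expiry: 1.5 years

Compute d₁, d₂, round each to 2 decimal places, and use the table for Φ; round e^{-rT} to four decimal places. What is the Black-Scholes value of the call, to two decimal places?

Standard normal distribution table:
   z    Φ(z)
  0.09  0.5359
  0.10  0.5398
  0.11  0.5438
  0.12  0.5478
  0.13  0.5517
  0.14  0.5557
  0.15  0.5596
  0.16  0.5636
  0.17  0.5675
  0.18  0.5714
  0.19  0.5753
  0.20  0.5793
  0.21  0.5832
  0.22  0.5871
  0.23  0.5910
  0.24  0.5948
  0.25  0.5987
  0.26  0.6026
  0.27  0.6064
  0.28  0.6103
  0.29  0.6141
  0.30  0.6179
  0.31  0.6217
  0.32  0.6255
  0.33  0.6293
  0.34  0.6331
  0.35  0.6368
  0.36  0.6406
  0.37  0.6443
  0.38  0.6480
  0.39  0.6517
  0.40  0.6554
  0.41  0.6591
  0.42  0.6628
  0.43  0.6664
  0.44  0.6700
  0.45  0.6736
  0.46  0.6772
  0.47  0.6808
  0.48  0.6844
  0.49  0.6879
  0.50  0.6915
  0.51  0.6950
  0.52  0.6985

€53.61

T = 1.5;  σ√T = 0.3307
ln(S/K) + (r + σ²/2)T = ln(300/290) + (0.045 + 0.27²/2)·1.5 = 0.0339 + 0.1222 = 0.1561
d₁ = 0.1561 / 0.3307 = 0.4720 ≈ 0.47
d₂ = d₁ − σ√T = 0.4720 − 0.3307 = 0.1413 ≈ 0.14
exp(−rT) = exp(−0.045·1.5) = 0.9347
C = 300·N(0.47) − 290·0.9347·N(0.14) = 300·0.6808 − 290·0.9347·0.5557 = 204.2400 − 150.6297 = 53.6103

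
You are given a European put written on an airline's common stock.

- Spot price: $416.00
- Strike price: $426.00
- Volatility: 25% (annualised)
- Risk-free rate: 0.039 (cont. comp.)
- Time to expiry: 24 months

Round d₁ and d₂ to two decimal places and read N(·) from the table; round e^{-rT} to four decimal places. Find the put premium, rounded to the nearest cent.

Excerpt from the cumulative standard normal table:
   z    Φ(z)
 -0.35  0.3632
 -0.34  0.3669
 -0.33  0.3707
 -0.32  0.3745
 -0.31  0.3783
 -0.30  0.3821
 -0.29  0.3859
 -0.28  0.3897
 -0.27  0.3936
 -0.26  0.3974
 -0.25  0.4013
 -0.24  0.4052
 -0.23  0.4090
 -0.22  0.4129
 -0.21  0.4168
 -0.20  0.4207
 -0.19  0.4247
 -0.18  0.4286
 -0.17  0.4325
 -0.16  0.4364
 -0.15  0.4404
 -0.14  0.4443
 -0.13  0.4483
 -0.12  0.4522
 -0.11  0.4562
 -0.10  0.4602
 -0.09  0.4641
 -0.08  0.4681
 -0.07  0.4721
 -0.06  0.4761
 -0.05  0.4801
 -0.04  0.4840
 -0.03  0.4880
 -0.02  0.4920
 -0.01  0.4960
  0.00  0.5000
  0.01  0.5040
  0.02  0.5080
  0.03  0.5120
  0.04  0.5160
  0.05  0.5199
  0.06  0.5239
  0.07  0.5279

$45.97

σ√T = 0.25·√2 = 0.3536
d₁ = [ln(416/426) + (0.039 + 0.25²/2)·2] / 0.3536 = [-0.0238 + 0.1405] / 0.3536 = 0.3302 ≈ 0.33
d₂ = d₁ − σ√T = 0.3302 − 0.3536 = -0.0233 ≈ -0.02
e^(−rT) = e^(−0.039·2) = 0.9250
N(−d₂) = N(0.02) = 0.5080;  N(−d₁) = N(-0.33) = 0.3707
P = 426·0.9250·0.5080 − 416·0.3707 = 200.1774 − 154.2112 = 45.9662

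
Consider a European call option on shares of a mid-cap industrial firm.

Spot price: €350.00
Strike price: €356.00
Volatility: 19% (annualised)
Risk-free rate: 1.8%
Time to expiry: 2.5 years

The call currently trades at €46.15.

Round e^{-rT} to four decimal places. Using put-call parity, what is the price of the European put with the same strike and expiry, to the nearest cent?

exp(−rT) = exp(−0.018·2.5) = 0.9560
Put-call parity: C − P = S − K·e^(−rT) = 350 − 356·0.9560 = 350 − 340.3360 = 9.6640
P = C − (C − P) = 46.15 − (9.6640) = 36.4860

€36.49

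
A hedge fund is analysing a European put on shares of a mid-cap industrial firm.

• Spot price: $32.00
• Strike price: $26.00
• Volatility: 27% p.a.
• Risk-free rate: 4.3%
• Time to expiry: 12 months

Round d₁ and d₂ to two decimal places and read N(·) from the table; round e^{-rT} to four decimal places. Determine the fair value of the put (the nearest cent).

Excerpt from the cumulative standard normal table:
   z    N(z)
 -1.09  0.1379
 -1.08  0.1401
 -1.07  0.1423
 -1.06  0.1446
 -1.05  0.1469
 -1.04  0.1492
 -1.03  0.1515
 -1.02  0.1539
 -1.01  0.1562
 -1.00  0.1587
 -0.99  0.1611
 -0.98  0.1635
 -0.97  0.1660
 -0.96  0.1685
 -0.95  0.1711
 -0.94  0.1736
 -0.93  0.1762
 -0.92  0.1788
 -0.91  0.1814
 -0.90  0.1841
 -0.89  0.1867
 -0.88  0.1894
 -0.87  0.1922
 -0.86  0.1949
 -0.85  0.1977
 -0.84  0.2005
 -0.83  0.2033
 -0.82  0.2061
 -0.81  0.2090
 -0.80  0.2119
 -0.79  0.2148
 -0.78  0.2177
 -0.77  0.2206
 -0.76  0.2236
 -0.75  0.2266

σ√T = 0.27 × 1.0000 = 0.2700
d₁ = [ln(32/26) + (0.043 + 0.27²/2)·1] / 0.2700 = [0.2076 + 0.0794] / 0.2700 = 1.0633 ⇒ 1.06
d₂ = d₁ − σ√T = 1.0633 − 0.2700 = 0.7933 ⇒ 0.79
e^(−rT) = e^(−0.043·1) = 0.9579
N(−d₂) = N(-0.79) = 0.2148;  N(−d₁) = N(-1.06) = 0.1446
P = 26·0.9579·0.2148 − 32·0.1446 = 5.3497 − 4.6272 = 0.7225

$0.72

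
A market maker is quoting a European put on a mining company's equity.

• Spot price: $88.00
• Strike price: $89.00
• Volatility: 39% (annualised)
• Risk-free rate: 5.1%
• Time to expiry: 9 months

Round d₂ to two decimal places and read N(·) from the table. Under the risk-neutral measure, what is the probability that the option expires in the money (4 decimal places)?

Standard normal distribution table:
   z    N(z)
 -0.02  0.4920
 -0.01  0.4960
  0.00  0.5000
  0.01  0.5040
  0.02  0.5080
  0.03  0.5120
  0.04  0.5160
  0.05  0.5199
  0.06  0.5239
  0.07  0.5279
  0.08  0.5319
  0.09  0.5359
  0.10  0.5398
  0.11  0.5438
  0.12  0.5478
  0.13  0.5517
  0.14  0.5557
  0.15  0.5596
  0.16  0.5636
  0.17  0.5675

0.5359

σ√T = 0.39 × 0.8660 = 0.3377
d₁ = [ln(88/89) + (0.051 + ½·0.39²)·0.75] / (σ√T) = (-0.0113 + 0.0953) / 0.3377 = 0.2487 ⇒ 0.25
d₂ = 0.2487 − 0.3377 = -0.0891 ⇒ -0.09
Pr(exercise) under Q = N(−d₂) = N(0.09) = 0.5359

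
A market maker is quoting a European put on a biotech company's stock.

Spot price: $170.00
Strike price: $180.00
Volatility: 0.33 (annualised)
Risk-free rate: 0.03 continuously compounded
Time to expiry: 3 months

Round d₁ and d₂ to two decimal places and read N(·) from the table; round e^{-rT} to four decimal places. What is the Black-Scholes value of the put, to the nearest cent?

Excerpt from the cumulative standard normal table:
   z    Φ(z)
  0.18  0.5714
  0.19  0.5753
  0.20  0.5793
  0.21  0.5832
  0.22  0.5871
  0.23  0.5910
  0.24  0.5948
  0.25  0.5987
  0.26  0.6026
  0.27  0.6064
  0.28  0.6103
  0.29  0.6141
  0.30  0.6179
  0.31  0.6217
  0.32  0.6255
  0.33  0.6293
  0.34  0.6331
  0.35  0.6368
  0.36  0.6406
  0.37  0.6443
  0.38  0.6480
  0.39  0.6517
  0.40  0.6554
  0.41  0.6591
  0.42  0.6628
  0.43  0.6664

$15.96

σ√T = 0.33·√0.25 = 0.1650
d₁ = [ln(170/180) + (0.03 + 0.33²/2)·0.25] / 0.1650 = [-0.0572 + 0.0211] / 0.1650 = -0.2185 which rounds to -0.22
d₂ = d₁ − σ√T = -0.2185 − 0.1650 = -0.3835 which rounds to -0.38
e^(−rT) = e^(−0.03·0.25) = 0.9925
P = 180·0.9925·N(0.38) − 170·N(0.22) = 180·0.9925·0.6480 − 170·0.5871 = 115.7652 − 99.8070 = 15.9582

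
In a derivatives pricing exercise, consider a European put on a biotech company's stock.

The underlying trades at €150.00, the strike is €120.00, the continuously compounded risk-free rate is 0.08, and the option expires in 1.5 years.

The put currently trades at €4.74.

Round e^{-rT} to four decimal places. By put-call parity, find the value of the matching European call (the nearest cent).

€48.31

e^(−rT) = e^(−0.08·1.5) = 0.8869
Put-call parity: C − P = S − K·e^(−rT) = 150 − 120·0.8869 = 150 − 106.4280 = 43.5720
C = P + (C − P) = 4.74 + (43.5720) = 48.3120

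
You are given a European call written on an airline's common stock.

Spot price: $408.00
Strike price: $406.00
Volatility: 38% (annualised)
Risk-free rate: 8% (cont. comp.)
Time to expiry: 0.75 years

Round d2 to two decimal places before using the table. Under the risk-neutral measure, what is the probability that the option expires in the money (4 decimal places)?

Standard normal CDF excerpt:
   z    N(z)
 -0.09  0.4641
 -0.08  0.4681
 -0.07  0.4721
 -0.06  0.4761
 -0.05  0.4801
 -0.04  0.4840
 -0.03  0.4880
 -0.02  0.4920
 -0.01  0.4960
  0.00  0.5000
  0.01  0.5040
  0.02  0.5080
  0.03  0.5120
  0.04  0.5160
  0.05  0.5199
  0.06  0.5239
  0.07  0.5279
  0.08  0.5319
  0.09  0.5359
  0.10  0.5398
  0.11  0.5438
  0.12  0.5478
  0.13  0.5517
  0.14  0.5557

0.5120

σ√T = 0.38·√0.75 = 0.3291
d₁ = [ln(408/406) + (0.08 + 0.38²/2)·0.75] / 0.3291 = [0.0049 + 0.1142] / 0.3291 = 0.3618 ⇒ 0.36
d₂ = d₁ − σ√T = 0.3618 − 0.3291 = 0.0327 ⇒ 0.03
Risk-neutral Pr[S_T > K] = N(d₂) = N(0.03) = 0.5120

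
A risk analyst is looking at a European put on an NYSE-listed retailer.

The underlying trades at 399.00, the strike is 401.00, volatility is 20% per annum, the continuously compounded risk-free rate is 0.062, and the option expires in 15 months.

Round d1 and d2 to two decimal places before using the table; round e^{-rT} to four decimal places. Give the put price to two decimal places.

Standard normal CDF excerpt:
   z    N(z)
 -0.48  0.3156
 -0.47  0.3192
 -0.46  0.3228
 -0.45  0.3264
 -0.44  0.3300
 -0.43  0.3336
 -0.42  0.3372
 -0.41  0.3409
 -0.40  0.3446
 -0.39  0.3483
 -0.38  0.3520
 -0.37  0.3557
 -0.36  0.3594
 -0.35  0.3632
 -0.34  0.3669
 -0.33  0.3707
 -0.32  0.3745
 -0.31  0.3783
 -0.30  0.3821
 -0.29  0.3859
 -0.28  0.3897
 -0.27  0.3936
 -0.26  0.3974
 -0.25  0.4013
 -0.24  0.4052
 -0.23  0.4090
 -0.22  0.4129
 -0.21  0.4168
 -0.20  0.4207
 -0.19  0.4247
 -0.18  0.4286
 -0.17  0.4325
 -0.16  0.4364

σ√T = 0.2·√1.25 = 0.2236
ln(S/K) + (r + σ²/2)T = ln(399/401) + (0.062 + 0.2²/2)·1.25 = -0.0050 + 0.1025 = 0.0975
d₁ = 0.0975 / 0.2236 = 0.4360 → 0.44
d₂ = d₁ − σ√T = 0.4360 − 0.2236 = 0.2124 → 0.21
exp(−rT) = exp(−0.062·1.25) = 0.9254
N(−d₂) = N(-0.21) = 0.4168;  N(−d₁) = N(-0.44) = 0.3300
P = 401·0.9254·0.4168 − 399·0.3300 = 154.6684 − 131.6700 = 22.9984

23.00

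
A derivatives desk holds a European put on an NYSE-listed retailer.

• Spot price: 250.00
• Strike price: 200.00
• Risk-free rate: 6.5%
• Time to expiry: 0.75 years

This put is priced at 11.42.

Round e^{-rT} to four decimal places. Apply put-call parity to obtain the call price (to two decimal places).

70.94

exp(−rT) = exp(−0.065·0.75) = 0.9524
Put-call parity: C − P = S − K·e^(−rT) = 250 − 200·0.9524 = 250 − 190.4800 = 59.5200
C = P + (C − P) = 11.42 + (59.5200) = 70.9400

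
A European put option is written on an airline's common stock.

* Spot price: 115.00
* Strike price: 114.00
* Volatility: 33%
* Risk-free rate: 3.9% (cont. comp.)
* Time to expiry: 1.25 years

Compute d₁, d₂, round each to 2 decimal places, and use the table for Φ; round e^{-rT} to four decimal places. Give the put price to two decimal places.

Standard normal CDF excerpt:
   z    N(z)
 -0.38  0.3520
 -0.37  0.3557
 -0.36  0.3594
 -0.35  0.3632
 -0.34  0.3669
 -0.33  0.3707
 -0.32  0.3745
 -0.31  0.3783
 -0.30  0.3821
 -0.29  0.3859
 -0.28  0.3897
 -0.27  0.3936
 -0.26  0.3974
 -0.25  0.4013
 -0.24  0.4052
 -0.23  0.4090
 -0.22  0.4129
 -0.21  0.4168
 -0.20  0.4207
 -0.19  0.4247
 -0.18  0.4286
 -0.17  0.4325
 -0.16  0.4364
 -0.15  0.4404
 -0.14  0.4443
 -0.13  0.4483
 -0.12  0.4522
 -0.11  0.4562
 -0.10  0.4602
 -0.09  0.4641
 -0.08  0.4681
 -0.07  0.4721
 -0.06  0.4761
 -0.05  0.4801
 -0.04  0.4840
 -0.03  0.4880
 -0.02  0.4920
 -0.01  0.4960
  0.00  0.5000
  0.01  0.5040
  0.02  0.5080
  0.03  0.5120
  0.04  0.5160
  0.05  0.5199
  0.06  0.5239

σ√T = 0.33 × 1.1180 = 0.3690
d₁ = [ln(115/114) + (0.039 + 0.33²/2)·1.25] / 0.3690 = [0.0087 + 0.1168] / 0.3690 = 0.3403 ⇒ 0.34
d₂ = d₁ − σ√T = 0.3403 − 0.3690 = -0.0287 ⇒ -0.03
exp(−rT) = exp(−0.039·1.25) = 0.9524
P = 114·0.9524·N(0.03) − 115·N(-0.34) = 114·0.9524·0.5120 − 115·0.3669 = 55.5897 − 42.1935 = 13.3962

13.40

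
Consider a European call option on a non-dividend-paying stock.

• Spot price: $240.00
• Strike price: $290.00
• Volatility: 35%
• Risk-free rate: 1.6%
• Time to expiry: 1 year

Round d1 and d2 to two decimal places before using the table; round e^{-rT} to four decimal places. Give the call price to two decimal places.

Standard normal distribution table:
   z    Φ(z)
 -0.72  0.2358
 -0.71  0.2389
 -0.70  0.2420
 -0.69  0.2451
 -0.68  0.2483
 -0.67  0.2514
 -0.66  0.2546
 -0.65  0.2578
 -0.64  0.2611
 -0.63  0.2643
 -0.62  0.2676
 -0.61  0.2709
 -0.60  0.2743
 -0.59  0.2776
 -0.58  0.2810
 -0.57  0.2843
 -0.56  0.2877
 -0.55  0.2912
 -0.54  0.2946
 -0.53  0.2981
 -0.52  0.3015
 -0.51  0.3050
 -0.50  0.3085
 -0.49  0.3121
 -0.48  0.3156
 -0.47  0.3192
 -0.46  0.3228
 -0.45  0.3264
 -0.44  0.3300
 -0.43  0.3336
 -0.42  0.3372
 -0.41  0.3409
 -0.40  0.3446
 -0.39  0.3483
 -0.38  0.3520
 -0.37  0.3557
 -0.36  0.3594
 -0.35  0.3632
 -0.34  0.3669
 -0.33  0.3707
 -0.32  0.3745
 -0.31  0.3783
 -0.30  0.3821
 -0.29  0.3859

T = 1;  σ√T = 0.3500
d₁ = [ln(240/290) + (0.016 + 0.35²/2)·1] / 0.3500 = [-0.1892 + 0.0772] / 0.3500 = -0.3200 → -0.32
d₂ = d₁ − σ√T = -0.3200 − 0.3500 = -0.6700 → -0.67
exp(−rT) = exp(−0.016·1) = 0.9841
N(d₁) = N(-0.32) = 0.3745;  N(d₂) = N(-0.67) = 0.2514
C = 240·0.3745 − 290·0.9841·0.2514 = 89.8800 − 71.7468 = 18.1332

$18.13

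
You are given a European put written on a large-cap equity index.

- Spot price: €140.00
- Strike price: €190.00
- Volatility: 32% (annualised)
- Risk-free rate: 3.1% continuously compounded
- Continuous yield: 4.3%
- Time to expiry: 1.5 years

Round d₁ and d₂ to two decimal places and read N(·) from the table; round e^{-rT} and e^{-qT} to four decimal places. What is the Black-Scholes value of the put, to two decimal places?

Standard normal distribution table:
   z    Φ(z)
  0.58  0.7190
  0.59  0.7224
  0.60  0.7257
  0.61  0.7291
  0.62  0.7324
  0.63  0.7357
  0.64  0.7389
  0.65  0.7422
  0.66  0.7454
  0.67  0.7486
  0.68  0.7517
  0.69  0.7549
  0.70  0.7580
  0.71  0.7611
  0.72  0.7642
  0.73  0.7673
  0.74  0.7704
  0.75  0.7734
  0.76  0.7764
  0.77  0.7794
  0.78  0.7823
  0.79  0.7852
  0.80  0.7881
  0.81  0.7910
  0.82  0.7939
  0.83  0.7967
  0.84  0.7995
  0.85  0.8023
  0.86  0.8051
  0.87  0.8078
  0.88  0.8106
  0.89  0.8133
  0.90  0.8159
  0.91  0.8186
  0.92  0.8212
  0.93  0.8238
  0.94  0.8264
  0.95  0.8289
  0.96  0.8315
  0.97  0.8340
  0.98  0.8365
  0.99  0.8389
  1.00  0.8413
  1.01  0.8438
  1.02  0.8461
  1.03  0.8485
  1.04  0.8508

€56.90

σ√T = 0.32 × 1.2247 = 0.3919
d₁ = [ln(140/190) + (0.031 − 0.043 + 0.32²/2)·1.5] / 0.3919 = [-0.3054 + 0.0588] / 0.3919 = -0.6292 which rounds to -0.63
d₂ = d₁ − σ√T = -0.6292 − 0.3919 = -1.0211 which rounds to -1.02
e^(−qT) = e^(−0.043·1.5) = 0.9375;  e^(−rT) = e^(−0.031·1.5) = 0.9546
N(−d₂) = N(1.02) = 0.8461;  N(−d₁) = N(0.63) = 0.7357
P = 190·0.9546·0.8461 − 140·0.9375·0.7357 = 153.4605 − 96.5606 = 56.8999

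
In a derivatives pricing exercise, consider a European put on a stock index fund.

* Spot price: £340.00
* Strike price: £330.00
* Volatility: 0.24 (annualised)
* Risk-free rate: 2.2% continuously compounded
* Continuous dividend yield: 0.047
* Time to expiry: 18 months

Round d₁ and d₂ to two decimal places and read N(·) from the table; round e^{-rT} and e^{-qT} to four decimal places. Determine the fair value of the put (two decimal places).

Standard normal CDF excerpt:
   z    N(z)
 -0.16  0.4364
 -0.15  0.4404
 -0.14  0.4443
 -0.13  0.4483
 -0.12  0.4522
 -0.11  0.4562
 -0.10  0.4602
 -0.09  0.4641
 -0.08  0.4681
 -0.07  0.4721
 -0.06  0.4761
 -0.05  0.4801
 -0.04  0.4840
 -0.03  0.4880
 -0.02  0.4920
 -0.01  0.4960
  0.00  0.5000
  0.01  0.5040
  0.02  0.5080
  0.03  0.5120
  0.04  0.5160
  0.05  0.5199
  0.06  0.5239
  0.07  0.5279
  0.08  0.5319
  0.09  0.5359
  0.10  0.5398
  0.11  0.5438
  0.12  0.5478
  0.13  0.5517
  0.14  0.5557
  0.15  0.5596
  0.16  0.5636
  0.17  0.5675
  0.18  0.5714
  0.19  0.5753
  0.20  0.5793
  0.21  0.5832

£37.91

σ√T = 0.24·√1.5 = 0.2939
d₁ = [ln(340/330) + (0.022 − 0.047 + 0.24²/2)·1.5] / 0.2939 = [0.0299 + 0.0057] / 0.2939 = 0.1210 ⇒ 0.12
d₂ = d₁ − σ√T = 0.1210 − 0.2939 = -0.1730 ⇒ -0.17
exp(−qT) = exp(−0.047·1.5) = 0.9319;  exp(−rT) = exp(−0.022·1.5) = 0.9675
N(−d₂) = N(0.17) = 0.5675;  N(−d₁) = N(-0.12) = 0.4522
P = 330·0.9675·0.5675 − 340·0.9319·0.4522 = 181.1886 − 143.2778 = 37.9108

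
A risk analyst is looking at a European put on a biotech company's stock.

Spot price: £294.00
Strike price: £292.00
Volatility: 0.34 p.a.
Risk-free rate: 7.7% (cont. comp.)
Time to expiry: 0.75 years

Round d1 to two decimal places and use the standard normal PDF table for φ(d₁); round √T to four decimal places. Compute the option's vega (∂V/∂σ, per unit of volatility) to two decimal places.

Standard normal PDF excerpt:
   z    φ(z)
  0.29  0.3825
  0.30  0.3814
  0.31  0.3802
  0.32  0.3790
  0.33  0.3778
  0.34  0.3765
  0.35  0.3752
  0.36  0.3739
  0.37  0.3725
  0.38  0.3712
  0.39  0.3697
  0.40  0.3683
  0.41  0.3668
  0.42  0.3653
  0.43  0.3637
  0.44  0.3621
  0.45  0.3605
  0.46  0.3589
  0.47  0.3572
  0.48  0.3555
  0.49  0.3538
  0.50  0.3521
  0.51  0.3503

σ√T = 0.34 × 0.8660 = 0.2944
d₁ = [ln(294/292) + (0.077 + ½·0.34²)·0.75] / (σ√T) = (0.0068 + 0.1011) / 0.2944 = 0.3665 which rounds to 0.37
√T = √0.75 = 0.8660
φ(d₁) = φ(0.37) = 0.3725
vega = S·φ(d₁)·√T = 294·0.3725·0.8660 = 94.8400

94.84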